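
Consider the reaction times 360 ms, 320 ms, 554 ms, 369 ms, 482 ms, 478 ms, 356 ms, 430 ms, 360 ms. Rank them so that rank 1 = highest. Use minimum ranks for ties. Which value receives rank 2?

Sorted (descending): 554, 482, 478, 430, 369, 360, 360, 356, 320
The 2 values of 360 occupy positions 6–7 → each gets rank 6.
Rank 2 → value 482.

482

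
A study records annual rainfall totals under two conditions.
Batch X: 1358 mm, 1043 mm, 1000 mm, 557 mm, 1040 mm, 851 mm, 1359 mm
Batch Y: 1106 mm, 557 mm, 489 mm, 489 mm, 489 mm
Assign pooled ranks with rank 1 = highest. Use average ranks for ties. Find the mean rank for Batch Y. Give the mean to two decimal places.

Sorted (descending): 1359, 1358, 1106, 1043, 1040, 1000, 851, 557, 557, 489, 489, 489
The 2 values of 557 occupy positions 8–9 → average rank (8+9)/2 = 8.5.
The 3 values of 489 occupy positions 10–12 → average rank 11.
Batch Y values → pooled ranks: 1106→3, 557→8.5, 489→11, 489→11, 489→11
Mean rank = (3 + 8.5 + 11 + 11 + 11) / 5 = 8.90

8.90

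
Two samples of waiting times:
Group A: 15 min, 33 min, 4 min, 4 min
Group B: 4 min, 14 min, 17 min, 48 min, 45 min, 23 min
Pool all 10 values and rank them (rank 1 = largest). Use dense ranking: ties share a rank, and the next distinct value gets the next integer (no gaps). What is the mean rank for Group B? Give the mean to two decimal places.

4.50

Sorted (descending): 48, 45, 33, 23, 17, 15, 14, 4, 4, 4
The 3 values of 4 share dense rank 8.
Remaining distinct values take the next consecutive integers.
Group B values → pooled ranks: 4→8, 14→7, 17→5, 48→1, 45→2, 23→4
Mean rank = (8 + 7 + 5 + 1 + 2 + 4) / 6 = 4.50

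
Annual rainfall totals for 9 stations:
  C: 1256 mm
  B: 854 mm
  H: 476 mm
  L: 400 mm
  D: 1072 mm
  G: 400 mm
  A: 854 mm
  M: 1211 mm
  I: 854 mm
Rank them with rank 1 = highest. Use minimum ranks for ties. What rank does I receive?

Sorted (descending): 1256, 1211, 1072, 854, 854, 854, 476, 400, 400
The 3 values of 854 occupy positions 4–6 → each gets rank 4.
The 2 values of 400 occupy positions 8–9 → each gets rank 8.
I has value 854 mm → rank 4.

4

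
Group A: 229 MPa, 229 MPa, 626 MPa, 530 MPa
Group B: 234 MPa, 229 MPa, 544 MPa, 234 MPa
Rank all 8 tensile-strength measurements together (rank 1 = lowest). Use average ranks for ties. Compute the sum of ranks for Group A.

Sorted (ascending): 229, 229, 229, 234, 234, 530, 544, 626
The 3 values of 229 occupy positions 1–3 → average rank 2.
The 2 values of 234 occupy positions 4–5 → average rank (4+5)/2 = 4.5.
Group A values → pooled ranks: 229→2, 229→2, 626→8, 530→6
Rank sum = 2 + 2 + 8 + 6 = 18

18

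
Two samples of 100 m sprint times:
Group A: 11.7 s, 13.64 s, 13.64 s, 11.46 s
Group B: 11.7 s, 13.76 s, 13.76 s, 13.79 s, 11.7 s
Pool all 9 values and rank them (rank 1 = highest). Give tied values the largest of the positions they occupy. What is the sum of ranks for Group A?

Sorted (descending): 13.79, 13.76, 13.76, 13.64, 13.64, 11.7, 11.7, 11.7, 11.46
The 2 values of 13.76 occupy positions 2–3 → each gets rank 3.
The 2 values of 13.64 occupy positions 4–5 → each gets rank 5.
The 3 values of 11.7 occupy positions 6–8 → each gets rank 8.
Group A values → pooled ranks: 11.7→8, 13.64→5, 13.64→5, 11.46→9
Rank sum = 8 + 5 + 5 + 9 = 27

27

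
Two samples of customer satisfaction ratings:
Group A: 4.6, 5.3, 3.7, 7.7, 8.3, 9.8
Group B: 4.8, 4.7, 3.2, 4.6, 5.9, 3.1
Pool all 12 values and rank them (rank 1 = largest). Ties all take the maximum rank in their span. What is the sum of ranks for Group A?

Sorted (descending): 9.8, 8.3, 7.7, 5.9, 5.3, 4.8, 4.7, 4.6, 4.6, 3.7, 3.2, 3.1
The 2 values of 4.6 occupy positions 8–9 → each gets rank 9.
Group A values → pooled ranks: 4.6→9, 5.3→5, 3.7→10, 7.7→3, 8.3→2, 9.8→1
Rank sum = 9 + 5 + 10 + 3 + 2 + 1 = 30

30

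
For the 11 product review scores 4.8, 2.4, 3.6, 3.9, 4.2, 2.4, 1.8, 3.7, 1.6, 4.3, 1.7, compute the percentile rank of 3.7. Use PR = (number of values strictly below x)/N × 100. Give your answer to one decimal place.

54.5

N = 11.
Strictly below 3.7: 6. Equal to 3.7: 1.
PR = 6/11 × 100 = 54.5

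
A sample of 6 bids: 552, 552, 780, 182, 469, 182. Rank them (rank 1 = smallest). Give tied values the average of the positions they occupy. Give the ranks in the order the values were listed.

Sorted (ascending): 182, 182, 469, 552, 552, 780
The 2 values of 182 occupy positions 1–2 → average rank (1+2)/2 = 1.5.
The 2 values of 552 occupy positions 4–5 → average rank (4+5)/2 = 4.5.

4.5, 4.5, 6, 1.5, 3, 1.5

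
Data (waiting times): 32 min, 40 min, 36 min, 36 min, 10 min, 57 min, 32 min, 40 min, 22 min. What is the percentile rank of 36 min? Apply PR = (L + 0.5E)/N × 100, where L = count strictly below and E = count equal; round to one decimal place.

N = 9.
Strictly below 36: 4. Equal to 36: 2.
PR = (4 + 0.5·2)/9 × 100 = 55.6

55.6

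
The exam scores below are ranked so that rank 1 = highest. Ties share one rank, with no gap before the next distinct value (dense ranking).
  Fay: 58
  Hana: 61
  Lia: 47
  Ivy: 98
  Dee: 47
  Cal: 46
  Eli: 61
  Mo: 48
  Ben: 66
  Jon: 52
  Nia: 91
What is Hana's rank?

4

Sorted (descending): 98, 91, 66, 61, 61, 58, 52, 48, 47, 47, 46
The 2 values of 61 share dense rank 4.
The 2 values of 47 share dense rank 8.
Remaining distinct values take the next consecutive integers.
Hana has value 61 → rank 4.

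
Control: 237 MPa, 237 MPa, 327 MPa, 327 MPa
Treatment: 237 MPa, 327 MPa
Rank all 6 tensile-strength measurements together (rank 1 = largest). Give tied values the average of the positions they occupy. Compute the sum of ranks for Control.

14

Sorted (descending): 327, 327, 327, 237, 237, 237
The 3 values of 327 occupy positions 1–3 → average rank 2.
The 3 values of 237 occupy positions 4–6 → average rank 5.
Control values → pooled ranks: 237→5, 237→5, 327→2, 327→2
Rank sum = 5 + 5 + 2 + 2 = 14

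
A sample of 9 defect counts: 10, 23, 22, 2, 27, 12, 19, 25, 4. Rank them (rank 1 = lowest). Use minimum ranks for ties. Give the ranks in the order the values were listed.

Sorted (ascending): 2, 4, 10, 12, 19, 22, 23, 25, 27
No ties — each value takes its position as its rank.

3, 7, 6, 1, 9, 4, 5, 8, 2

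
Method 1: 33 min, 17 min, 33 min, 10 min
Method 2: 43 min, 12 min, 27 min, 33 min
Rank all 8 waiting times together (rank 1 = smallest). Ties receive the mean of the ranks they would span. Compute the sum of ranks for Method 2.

Sorted (ascending): 10, 12, 17, 27, 33, 33, 33, 43
The 3 values of 33 occupy positions 5–7 → average rank 6.
Method 2 values → pooled ranks: 43→8, 12→2, 27→4, 33→6
Rank sum = 8 + 2 + 4 + 6 = 20

20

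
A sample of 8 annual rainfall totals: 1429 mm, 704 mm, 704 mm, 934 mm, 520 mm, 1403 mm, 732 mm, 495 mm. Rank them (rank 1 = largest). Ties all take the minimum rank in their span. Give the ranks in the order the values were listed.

Sorted (descending): 1429, 1403, 934, 732, 704, 704, 520, 495
The 2 values of 704 occupy positions 5–6 → each gets rank 5.

1, 5, 5, 3, 7, 2, 4, 8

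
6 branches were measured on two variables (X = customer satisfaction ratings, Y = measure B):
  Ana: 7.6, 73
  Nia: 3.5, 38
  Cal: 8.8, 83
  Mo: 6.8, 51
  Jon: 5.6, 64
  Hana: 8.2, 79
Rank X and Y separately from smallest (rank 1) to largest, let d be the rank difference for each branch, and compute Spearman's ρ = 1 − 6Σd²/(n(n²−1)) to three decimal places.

Ranks of variable 1: 4, 1, 6, 3, 2, 5
Ranks of variable 2: 4, 1, 6, 2, 3, 5
d = r₁ − r₂: 0, 0, 0, 1, -1, 0
d²: 0, 0, 0, 1, 1, 0; Σd² = 2
ρ = 1 − 6·2/(6·35) = 1 − 12/210 = 0.943

0.943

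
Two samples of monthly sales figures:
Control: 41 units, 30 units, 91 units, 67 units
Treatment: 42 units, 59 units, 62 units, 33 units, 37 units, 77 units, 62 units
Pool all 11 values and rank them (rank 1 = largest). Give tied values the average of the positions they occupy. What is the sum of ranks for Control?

23

Sorted (descending): 91, 77, 67, 62, 62, 59, 42, 41, 37, 33, 30
The 2 values of 62 occupy positions 4–5 → average rank (4+5)/2 = 4.5.
Control values → pooled ranks: 41→8, 30→11, 91→1, 67→3
Rank sum = 8 + 11 + 1 + 3 = 23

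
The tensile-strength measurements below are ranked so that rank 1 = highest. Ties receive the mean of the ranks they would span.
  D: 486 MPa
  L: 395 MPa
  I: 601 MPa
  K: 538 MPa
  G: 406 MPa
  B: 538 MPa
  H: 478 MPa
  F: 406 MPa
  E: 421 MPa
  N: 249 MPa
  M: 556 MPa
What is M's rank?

Sorted (descending): 601, 556, 538, 538, 486, 478, 421, 406, 406, 395, 249
The 2 values of 538 occupy positions 3–4 → average rank (3+4)/2 = 3.5.
The 2 values of 406 occupy positions 8–9 → average rank (8+9)/2 = 8.5.
M has value 556 MPa → rank 2.

2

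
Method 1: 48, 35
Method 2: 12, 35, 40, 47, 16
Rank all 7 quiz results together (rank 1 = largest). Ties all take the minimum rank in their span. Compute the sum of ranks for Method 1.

5

Sorted (descending): 48, 47, 40, 35, 35, 16, 12
The 2 values of 35 occupy positions 4–5 → each gets rank 4.
Method 1 values → pooled ranks: 48→1, 35→4
Rank sum = 1 + 4 = 5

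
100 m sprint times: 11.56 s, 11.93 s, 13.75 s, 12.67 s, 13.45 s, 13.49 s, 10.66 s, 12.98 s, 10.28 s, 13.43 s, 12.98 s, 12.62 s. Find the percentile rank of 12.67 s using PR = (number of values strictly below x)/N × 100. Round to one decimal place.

41.7

N = 12.
Strictly below 12.67: 5. Equal to 12.67: 1.
PR = 5/12 × 100 = 41.7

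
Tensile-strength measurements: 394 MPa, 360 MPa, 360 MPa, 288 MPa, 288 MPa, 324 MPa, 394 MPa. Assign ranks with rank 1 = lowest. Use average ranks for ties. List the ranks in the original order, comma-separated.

Sorted (ascending): 288, 288, 324, 360, 360, 394, 394
The 2 values of 288 occupy positions 1–2 → average rank (1+2)/2 = 1.5.
The 2 values of 360 occupy positions 4–5 → average rank (4+5)/2 = 4.5.
The 2 values of 394 occupy positions 6–7 → average rank (6+7)/2 = 6.5.

6.5, 4.5, 4.5, 1.5, 1.5, 3, 6.5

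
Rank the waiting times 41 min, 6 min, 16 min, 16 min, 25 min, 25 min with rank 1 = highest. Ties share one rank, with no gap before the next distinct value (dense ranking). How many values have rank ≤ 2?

Sorted (descending): 41, 25, 25, 16, 16, 6
The 2 values of 25 share dense rank 2.
The 2 values of 16 share dense rank 3.
Remaining distinct values take the next consecutive integers.
Ranks ≤ 2: {1, 2, 2} → 3 values.

3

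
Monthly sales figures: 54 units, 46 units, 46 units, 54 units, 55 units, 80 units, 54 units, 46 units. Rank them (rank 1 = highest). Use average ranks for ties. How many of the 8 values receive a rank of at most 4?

5

Sorted (descending): 80, 55, 54, 54, 54, 46, 46, 46
The 3 values of 54 occupy positions 3–5 → average rank 4.
The 3 values of 46 occupy positions 6–8 → average rank 7.
Ranks ≤ 4: {1, 2, 4, 4, 4} → 5 values.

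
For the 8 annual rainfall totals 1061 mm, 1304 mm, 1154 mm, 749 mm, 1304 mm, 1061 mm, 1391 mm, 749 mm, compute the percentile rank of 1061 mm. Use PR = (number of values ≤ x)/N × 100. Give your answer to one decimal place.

N = 8.
Strictly below 1061: 2. Equal to 1061: 2.
PR = 4/8 × 100 = 50.0

50.0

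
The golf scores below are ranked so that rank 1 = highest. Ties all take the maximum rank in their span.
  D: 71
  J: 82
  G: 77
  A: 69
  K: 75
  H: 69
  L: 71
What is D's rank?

Sorted (descending): 82, 77, 75, 71, 71, 69, 69
The 2 values of 71 occupy positions 4–5 → each gets rank 5.
The 2 values of 69 occupy positions 6–7 → each gets rank 7.
D has value 71 → rank 5.

5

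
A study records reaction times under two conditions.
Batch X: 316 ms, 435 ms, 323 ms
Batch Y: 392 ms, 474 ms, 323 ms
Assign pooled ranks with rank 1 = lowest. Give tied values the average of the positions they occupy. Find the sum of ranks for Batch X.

8.5

Sorted (ascending): 316, 323, 323, 392, 435, 474
The 2 values of 323 occupy positions 2–3 → average rank (2+3)/2 = 2.5.
Batch X values → pooled ranks: 316→1, 435→5, 323→2.5
Rank sum = 1 + 5 + 2.5 = 8.5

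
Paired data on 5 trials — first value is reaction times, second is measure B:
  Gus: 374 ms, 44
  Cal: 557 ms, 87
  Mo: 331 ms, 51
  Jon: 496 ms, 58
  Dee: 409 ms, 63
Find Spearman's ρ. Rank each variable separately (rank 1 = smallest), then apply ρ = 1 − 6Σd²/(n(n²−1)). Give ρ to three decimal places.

Ranks of variable 1: 2, 5, 1, 4, 3
Ranks of variable 2: 1, 5, 2, 3, 4
d = r₁ − r₂: 1, 0, -1, 1, -1
d²: 1, 0, 1, 1, 1; Σd² = 4
ρ = 1 − 6·4/(5·24) = 1 − 24/120 = 0.800

0.800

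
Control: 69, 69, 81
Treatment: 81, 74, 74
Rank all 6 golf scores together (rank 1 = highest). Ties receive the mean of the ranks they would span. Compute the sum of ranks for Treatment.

Sorted (descending): 81, 81, 74, 74, 69, 69
The 2 values of 81 occupy positions 1–2 → average rank (1+2)/2 = 1.5.
The 2 values of 74 occupy positions 3–4 → average rank (3+4)/2 = 3.5.
The 2 values of 69 occupy positions 5–6 → average rank (5+6)/2 = 5.5.
Treatment values → pooled ranks: 81→1.5, 74→3.5, 74→3.5
Rank sum = 1.5 + 3.5 + 3.5 = 8.5

8.5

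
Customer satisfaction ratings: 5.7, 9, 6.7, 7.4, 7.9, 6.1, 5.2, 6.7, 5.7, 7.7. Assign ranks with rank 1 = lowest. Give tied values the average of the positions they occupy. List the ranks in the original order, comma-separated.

Sorted (ascending): 5.2, 5.7, 5.7, 6.1, 6.7, 6.7, 7.4, 7.7, 7.9, 9
The 2 values of 5.7 occupy positions 2–3 → average rank (2+3)/2 = 2.5.
The 2 values of 6.7 occupy positions 5–6 → average rank (5+6)/2 = 5.5.

2.5, 10, 5.5, 7, 9, 4, 1, 5.5, 2.5, 8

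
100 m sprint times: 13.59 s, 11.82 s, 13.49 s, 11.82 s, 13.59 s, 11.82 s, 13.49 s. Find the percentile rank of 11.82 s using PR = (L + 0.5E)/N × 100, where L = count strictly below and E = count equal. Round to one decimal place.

N = 7.
Strictly below 11.82: 0. Equal to 11.82: 3.
PR = (0 + 0.5·3)/7 × 100 = 21.4

21.4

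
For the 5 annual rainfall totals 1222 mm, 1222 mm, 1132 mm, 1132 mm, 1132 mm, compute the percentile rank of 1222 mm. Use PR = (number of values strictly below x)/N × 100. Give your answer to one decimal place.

N = 5.
Strictly below 1222: 3. Equal to 1222: 2.
PR = 3/5 × 100 = 60.0

60.0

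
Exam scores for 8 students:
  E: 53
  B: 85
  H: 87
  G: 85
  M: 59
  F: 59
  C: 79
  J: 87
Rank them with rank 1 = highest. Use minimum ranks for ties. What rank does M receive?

6

Sorted (descending): 87, 87, 85, 85, 79, 59, 59, 53
The 2 values of 87 occupy positions 1–2 → each gets rank 1.
The 2 values of 85 occupy positions 3–4 → each gets rank 3.
The 2 values of 59 occupy positions 6–7 → each gets rank 6.
M has value 59 → rank 6.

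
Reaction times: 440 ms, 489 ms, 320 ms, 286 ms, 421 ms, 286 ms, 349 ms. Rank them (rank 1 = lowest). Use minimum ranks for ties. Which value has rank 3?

Sorted (ascending): 286, 286, 320, 349, 421, 440, 489
The 2 values of 286 occupy positions 1–2 → each gets rank 1.
Rank 3 → value 320.

320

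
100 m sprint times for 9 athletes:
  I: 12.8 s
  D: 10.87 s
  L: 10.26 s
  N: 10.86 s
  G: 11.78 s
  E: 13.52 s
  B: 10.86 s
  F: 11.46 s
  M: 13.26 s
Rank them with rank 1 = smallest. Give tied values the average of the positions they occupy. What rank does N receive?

Sorted (ascending): 10.26, 10.86, 10.86, 10.87, 11.46, 11.78, 12.8, 13.26, 13.52
The 2 values of 10.86 occupy positions 2–3 → average rank (2+3)/2 = 2.5.
N has value 10.86 s → rank 2.5.

2.5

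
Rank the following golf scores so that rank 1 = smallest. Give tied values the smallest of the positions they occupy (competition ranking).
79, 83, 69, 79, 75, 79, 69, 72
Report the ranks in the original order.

5, 8, 1, 5, 4, 5, 1, 3

Sorted (ascending): 69, 69, 72, 75, 79, 79, 79, 83
The 2 values of 69 occupy positions 1–2 → each gets rank 1.
The 3 values of 79 occupy positions 5–7 → each gets rank 5.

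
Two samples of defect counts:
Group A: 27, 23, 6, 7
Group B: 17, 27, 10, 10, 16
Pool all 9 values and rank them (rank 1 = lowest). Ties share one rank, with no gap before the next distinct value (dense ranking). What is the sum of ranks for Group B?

22

Sorted (ascending): 6, 7, 10, 10, 16, 17, 23, 27, 27
The 2 values of 10 share dense rank 3.
The 2 values of 27 share dense rank 7.
Remaining distinct values take the next consecutive integers.
Group B values → pooled ranks: 17→5, 27→7, 10→3, 10→3, 16→4
Rank sum = 5 + 7 + 3 + 3 + 4 = 22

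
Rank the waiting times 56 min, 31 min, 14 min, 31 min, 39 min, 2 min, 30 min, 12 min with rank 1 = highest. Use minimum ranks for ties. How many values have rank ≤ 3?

4

Sorted (descending): 56, 39, 31, 31, 30, 14, 12, 2
The 2 values of 31 occupy positions 3–4 → each gets rank 3.
Ranks ≤ 3: {1, 2, 3, 3} → 4 values.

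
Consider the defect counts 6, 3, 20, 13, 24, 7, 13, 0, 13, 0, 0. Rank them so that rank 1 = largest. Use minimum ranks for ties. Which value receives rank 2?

20

Sorted (descending): 24, 20, 13, 13, 13, 7, 6, 3, 0, 0, 0
The 3 values of 13 occupy positions 3–5 → each gets rank 3.
The 3 values of 0 occupy positions 9–11 → each gets rank 9.
Rank 2 → value 20.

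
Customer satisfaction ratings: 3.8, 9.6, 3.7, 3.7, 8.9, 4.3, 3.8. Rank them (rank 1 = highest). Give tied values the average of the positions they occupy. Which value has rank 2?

Sorted (descending): 9.6, 8.9, 4.3, 3.8, 3.8, 3.7, 3.7
The 2 values of 3.8 occupy positions 4–5 → average rank (4+5)/2 = 4.5.
The 2 values of 3.7 occupy positions 6–7 → average rank (6+7)/2 = 6.5.
Rank 2 → value 8.9.

8.9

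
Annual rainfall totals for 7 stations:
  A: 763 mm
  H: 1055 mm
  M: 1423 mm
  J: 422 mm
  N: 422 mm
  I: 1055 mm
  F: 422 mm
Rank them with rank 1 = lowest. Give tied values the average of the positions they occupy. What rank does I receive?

5.5

Sorted (ascending): 422, 422, 422, 763, 1055, 1055, 1423
The 3 values of 422 occupy positions 1–3 → average rank 2.
The 2 values of 1055 occupy positions 5–6 → average rank (5+6)/2 = 5.5.
I has value 1055 mm → rank 5.5.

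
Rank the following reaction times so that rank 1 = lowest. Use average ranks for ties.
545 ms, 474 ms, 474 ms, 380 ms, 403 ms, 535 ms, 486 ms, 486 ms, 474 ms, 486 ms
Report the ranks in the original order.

10, 4, 4, 1, 2, 9, 7, 7, 4, 7

Sorted (ascending): 380, 403, 474, 474, 474, 486, 486, 486, 535, 545
The 3 values of 474 occupy positions 3–5 → average rank 4.
The 3 values of 486 occupy positions 6–8 → average rank 7.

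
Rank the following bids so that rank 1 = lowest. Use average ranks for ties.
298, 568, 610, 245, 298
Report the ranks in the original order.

Sorted (ascending): 245, 298, 298, 568, 610
The 2 values of 298 occupy positions 2–3 → average rank (2+3)/2 = 2.5.

2.5, 4, 5, 1, 2.5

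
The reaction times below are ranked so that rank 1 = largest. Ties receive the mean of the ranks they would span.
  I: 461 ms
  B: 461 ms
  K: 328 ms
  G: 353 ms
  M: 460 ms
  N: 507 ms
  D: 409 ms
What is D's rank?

Sorted (descending): 507, 461, 461, 460, 409, 353, 328
The 2 values of 461 occupy positions 2–3 → average rank (2+3)/2 = 2.5.
D has value 409 ms → rank 5.

5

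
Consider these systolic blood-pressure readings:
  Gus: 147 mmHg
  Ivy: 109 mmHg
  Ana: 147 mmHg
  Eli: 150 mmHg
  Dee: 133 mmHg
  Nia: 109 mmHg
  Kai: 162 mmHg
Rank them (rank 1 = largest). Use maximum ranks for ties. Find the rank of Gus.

4

Sorted (descending): 162, 150, 147, 147, 133, 109, 109
The 2 values of 147 occupy positions 3–4 → each gets rank 4.
The 2 values of 109 occupy positions 6–7 → each gets rank 7.
Gus has value 147 mmHg → rank 4.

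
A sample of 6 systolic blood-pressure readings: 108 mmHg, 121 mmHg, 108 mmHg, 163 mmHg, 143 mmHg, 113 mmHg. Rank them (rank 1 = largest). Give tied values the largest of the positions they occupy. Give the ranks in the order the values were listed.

6, 3, 6, 1, 2, 4

Sorted (descending): 163, 143, 121, 113, 108, 108
The 2 values of 108 occupy positions 5–6 → each gets rank 6.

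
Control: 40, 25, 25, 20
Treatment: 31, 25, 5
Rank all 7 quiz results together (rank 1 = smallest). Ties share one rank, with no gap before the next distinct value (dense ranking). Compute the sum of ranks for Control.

Sorted (ascending): 5, 20, 25, 25, 25, 31, 40
The 3 values of 25 share dense rank 3.
Remaining distinct values take the next consecutive integers.
Control values → pooled ranks: 40→5, 25→3, 25→3, 20→2
Rank sum = 5 + 3 + 3 + 2 = 13

13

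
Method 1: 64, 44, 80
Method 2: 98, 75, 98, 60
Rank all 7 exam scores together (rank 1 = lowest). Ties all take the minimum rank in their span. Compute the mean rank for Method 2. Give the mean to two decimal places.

Sorted (ascending): 44, 60, 64, 75, 80, 98, 98
The 2 values of 98 occupy positions 6–7 → each gets rank 6.
Method 2 values → pooled ranks: 98→6, 75→4, 98→6, 60→2
Mean rank = (6 + 4 + 6 + 2) / 4 = 4.50

4.50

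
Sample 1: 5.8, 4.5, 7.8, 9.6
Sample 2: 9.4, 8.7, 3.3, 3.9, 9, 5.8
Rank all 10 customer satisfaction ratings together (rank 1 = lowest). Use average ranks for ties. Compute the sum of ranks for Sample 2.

31.5

Sorted (ascending): 3.3, 3.9, 4.5, 5.8, 5.8, 7.8, 8.7, 9, 9.4, 9.6
The 2 values of 5.8 occupy positions 4–5 → average rank (4+5)/2 = 4.5.
Sample 2 values → pooled ranks: 9.4→9, 8.7→7, 3.3→1, 3.9→2, 9→8, 5.8→4.5
Rank sum = 9 + 7 + 1 + 2 + 8 + 4.5 = 31.5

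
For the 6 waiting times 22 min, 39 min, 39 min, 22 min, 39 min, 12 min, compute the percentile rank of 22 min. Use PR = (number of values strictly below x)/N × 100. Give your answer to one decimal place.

N = 6.
Strictly below 22: 1. Equal to 22: 2.
PR = 1/6 × 100 = 16.7

16.7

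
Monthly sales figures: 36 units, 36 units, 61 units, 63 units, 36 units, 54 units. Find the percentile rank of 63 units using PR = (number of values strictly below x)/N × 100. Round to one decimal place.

83.3

N = 6.
Strictly below 63: 5. Equal to 63: 1.
PR = 5/6 × 100 = 83.3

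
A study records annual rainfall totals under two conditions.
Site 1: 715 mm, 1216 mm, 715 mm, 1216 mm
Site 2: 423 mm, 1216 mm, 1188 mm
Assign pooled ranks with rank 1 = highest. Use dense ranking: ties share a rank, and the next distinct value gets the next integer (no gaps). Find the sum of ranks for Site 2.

7

Sorted (descending): 1216, 1216, 1216, 1188, 715, 715, 423
The 3 values of 1216 share dense rank 1.
The 2 values of 715 share dense rank 3.
Remaining distinct values take the next consecutive integers.
Site 2 values → pooled ranks: 423→4, 1216→1, 1188→2
Rank sum = 4 + 1 + 2 = 7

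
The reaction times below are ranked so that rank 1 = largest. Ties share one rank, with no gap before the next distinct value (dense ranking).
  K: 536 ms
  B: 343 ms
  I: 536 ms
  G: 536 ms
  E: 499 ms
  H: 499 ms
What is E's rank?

2

Sorted (descending): 536, 536, 536, 499, 499, 343
The 3 values of 536 share dense rank 1.
The 2 values of 499 share dense rank 2.
Remaining distinct values take the next consecutive integers.
E has value 499 ms → rank 2.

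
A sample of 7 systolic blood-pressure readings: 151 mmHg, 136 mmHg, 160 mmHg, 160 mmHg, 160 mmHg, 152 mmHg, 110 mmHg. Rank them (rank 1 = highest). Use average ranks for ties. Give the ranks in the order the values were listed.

5, 6, 2, 2, 2, 4, 7

Sorted (descending): 160, 160, 160, 152, 151, 136, 110
The 3 values of 160 occupy positions 1–3 → average rank 2.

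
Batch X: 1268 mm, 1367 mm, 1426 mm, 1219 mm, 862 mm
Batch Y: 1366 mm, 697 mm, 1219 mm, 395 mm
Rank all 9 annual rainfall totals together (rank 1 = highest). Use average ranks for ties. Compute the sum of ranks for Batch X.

19.5

Sorted (descending): 1426, 1367, 1366, 1268, 1219, 1219, 862, 697, 395
The 2 values of 1219 occupy positions 5–6 → average rank (5+6)/2 = 5.5.
Batch X values → pooled ranks: 1268→4, 1367→2, 1426→1, 1219→5.5, 862→7
Rank sum = 4 + 2 + 1 + 5.5 + 7 = 19.5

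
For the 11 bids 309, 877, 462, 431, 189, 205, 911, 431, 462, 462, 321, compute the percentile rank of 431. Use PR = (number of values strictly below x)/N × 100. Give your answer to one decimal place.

N = 11.
Strictly below 431: 4. Equal to 431: 2.
PR = 4/11 × 100 = 36.4

36.4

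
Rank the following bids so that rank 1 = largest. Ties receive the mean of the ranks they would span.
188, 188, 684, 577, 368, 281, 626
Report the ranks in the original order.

Sorted (descending): 684, 626, 577, 368, 281, 188, 188
The 2 values of 188 occupy positions 6–7 → average rank (6+7)/2 = 6.5.

6.5, 6.5, 1, 3, 4, 5, 2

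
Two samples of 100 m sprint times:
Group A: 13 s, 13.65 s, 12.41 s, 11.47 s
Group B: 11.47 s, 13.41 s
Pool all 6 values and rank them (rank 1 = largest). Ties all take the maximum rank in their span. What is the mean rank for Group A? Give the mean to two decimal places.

Sorted (descending): 13.65, 13.41, 13, 12.41, 11.47, 11.47
The 2 values of 11.47 occupy positions 5–6 → each gets rank 6.
Group A values → pooled ranks: 13→3, 13.65→1, 12.41→4, 11.47→6
Mean rank = (3 + 1 + 4 + 6) / 4 = 3.50

3.50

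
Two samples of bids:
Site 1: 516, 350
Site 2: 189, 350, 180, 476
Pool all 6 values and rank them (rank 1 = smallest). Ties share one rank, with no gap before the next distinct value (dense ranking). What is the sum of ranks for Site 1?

Sorted (ascending): 180, 189, 350, 350, 476, 516
The 2 values of 350 share dense rank 3.
Remaining distinct values take the next consecutive integers.
Site 1 values → pooled ranks: 516→5, 350→3
Rank sum = 5 + 3 = 8

8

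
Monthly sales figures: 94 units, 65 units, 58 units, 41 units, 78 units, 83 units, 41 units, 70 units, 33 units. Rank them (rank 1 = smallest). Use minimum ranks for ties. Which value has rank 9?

94

Sorted (ascending): 33, 41, 41, 58, 65, 70, 78, 83, 94
The 2 values of 41 occupy positions 2–3 → each gets rank 2.
Rank 9 → value 94.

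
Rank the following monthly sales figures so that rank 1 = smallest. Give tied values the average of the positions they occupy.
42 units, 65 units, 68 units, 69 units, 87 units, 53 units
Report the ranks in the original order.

1, 3, 4, 5, 6, 2

Sorted (ascending): 42, 53, 65, 68, 69, 87
No ties — each value takes its position as its rank.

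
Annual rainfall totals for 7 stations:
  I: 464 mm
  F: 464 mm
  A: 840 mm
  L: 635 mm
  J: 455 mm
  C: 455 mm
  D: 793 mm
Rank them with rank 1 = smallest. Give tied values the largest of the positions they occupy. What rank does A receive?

Sorted (ascending): 455, 455, 464, 464, 635, 793, 840
The 2 values of 455 occupy positions 1–2 → each gets rank 2.
The 2 values of 464 occupy positions 3–4 → each gets rank 4.
A has value 840 mm → rank 7.

7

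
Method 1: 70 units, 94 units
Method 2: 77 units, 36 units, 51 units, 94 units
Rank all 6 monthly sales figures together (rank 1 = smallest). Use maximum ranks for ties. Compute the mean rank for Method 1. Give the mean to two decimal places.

4.50

Sorted (ascending): 36, 51, 70, 77, 94, 94
The 2 values of 94 occupy positions 5–6 → each gets rank 6.
Method 1 values → pooled ranks: 70→3, 94→6
Mean rank = (3 + 6) / 2 = 4.50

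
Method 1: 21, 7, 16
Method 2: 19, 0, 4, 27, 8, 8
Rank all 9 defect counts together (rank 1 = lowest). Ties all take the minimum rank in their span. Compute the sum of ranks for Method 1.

Sorted (ascending): 0, 4, 7, 8, 8, 16, 19, 21, 27
The 2 values of 8 occupy positions 4–5 → each gets rank 4.
Method 1 values → pooled ranks: 21→8, 7→3, 16→6
Rank sum = 8 + 3 + 6 = 17

17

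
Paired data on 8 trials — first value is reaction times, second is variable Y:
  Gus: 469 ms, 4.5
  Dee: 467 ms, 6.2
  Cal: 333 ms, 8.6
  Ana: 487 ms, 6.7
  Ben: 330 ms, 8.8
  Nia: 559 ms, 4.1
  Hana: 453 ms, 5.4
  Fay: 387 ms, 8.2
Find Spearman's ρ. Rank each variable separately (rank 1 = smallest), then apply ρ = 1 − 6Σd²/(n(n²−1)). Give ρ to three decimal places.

-0.833

Ranks of variable 1: 6, 5, 2, 7, 1, 8, 4, 3
Ranks of variable 2: 2, 4, 7, 5, 8, 1, 3, 6
d = r₁ − r₂: 4, 1, -5, 2, -7, 7, 1, -3
d²: 16, 1, 25, 4, 49, 49, 1, 9; Σd² = 154
ρ = 1 − 6·154/(8·63) = 1 − 924/504 = -0.833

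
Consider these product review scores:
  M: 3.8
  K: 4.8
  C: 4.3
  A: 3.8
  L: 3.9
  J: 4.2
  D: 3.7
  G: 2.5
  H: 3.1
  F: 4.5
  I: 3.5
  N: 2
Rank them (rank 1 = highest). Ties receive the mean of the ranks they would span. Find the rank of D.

Sorted (descending): 4.8, 4.5, 4.3, 4.2, 3.9, 3.8, 3.8, 3.7, 3.5, 3.1, 2.5, 2
The 2 values of 3.8 occupy positions 6–7 → average rank (6+7)/2 = 6.5.
D has value 3.7 → rank 8.

8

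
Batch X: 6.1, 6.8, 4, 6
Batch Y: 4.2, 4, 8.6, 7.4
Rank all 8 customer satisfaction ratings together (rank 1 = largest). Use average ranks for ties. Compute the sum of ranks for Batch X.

19.5

Sorted (descending): 8.6, 7.4, 6.8, 6.1, 6, 4.2, 4, 4
The 2 values of 4 occupy positions 7–8 → average rank (7+8)/2 = 7.5.
Batch X values → pooled ranks: 6.1→4, 6.8→3, 4→7.5, 6→5
Rank sum = 4 + 3 + 7.5 + 5 = 19.5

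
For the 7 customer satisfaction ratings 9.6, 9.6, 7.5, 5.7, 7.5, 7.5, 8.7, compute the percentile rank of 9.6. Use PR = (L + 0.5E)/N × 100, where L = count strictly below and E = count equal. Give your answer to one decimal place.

N = 7.
Strictly below 9.6: 5. Equal to 9.6: 2.
PR = (5 + 0.5·2)/7 × 100 = 85.7

85.7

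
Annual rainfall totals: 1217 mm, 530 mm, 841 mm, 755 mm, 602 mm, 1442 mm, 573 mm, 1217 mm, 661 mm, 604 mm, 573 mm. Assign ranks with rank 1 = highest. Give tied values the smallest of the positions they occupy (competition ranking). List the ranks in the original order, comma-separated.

Sorted (descending): 1442, 1217, 1217, 841, 755, 661, 604, 602, 573, 573, 530
The 2 values of 1217 occupy positions 2–3 → each gets rank 2.
The 2 values of 573 occupy positions 9–10 → each gets rank 9.

2, 11, 4, 5, 8, 1, 9, 2, 6, 7, 9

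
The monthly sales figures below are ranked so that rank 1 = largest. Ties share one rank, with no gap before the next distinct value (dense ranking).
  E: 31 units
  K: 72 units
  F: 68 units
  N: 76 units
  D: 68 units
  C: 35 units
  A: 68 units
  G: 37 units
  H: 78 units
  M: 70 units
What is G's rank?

6

Sorted (descending): 78, 76, 72, 70, 68, 68, 68, 37, 35, 31
The 3 values of 68 share dense rank 5.
Remaining distinct values take the next consecutive integers.
G has value 37 units → rank 6.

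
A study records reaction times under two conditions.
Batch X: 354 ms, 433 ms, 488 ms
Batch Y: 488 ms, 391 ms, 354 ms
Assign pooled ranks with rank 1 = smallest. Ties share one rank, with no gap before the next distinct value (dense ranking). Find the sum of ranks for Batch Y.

7

Sorted (ascending): 354, 354, 391, 433, 488, 488
The 2 values of 354 share dense rank 1.
The 2 values of 488 share dense rank 4.
Remaining distinct values take the next consecutive integers.
Batch Y values → pooled ranks: 488→4, 391→2, 354→1
Rank sum = 4 + 2 + 1 = 7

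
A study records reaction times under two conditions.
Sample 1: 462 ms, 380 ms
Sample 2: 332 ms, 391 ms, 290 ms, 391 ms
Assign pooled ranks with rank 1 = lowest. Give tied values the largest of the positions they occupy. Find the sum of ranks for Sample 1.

9

Sorted (ascending): 290, 332, 380, 391, 391, 462
The 2 values of 391 occupy positions 4–5 → each gets rank 5.
Sample 1 values → pooled ranks: 462→6, 380→3
Rank sum = 6 + 3 = 9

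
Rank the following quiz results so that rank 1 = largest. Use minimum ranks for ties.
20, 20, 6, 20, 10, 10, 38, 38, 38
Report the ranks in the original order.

4, 4, 9, 4, 7, 7, 1, 1, 1

Sorted (descending): 38, 38, 38, 20, 20, 20, 10, 10, 6
The 3 values of 38 occupy positions 1–3 → each gets rank 1.
The 3 values of 20 occupy positions 4–6 → each gets rank 4.
The 2 values of 10 occupy positions 7–8 → each gets rank 7.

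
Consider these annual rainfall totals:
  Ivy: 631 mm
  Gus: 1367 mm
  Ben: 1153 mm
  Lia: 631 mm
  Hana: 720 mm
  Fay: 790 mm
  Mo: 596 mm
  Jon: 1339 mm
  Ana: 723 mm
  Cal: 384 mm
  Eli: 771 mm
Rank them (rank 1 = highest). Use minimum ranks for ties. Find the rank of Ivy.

8

Sorted (descending): 1367, 1339, 1153, 790, 771, 723, 720, 631, 631, 596, 384
The 2 values of 631 occupy positions 8–9 → each gets rank 8.
Ivy has value 631 mm → rank 8.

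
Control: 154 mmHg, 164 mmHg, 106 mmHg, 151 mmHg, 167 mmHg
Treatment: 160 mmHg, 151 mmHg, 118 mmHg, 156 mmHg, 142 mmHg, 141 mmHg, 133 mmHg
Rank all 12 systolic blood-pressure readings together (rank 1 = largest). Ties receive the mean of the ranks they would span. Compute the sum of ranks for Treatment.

51.5

Sorted (descending): 167, 164, 160, 156, 154, 151, 151, 142, 141, 133, 118, 106
The 2 values of 151 occupy positions 6–7 → average rank (6+7)/2 = 6.5.
Treatment values → pooled ranks: 160→3, 151→6.5, 118→11, 156→4, 142→8, 141→9, 133→10
Rank sum = 3 + 6.5 + 11 + 4 + 8 + 9 + 10 = 51.5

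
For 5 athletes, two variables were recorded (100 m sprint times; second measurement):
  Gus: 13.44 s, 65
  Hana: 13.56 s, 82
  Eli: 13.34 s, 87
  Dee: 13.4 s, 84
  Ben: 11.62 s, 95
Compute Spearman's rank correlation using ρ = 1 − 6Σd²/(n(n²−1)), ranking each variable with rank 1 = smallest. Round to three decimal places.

Ranks of variable 1: 4, 5, 2, 3, 1
Ranks of variable 2: 1, 2, 4, 3, 5
d = r₁ − r₂: 3, 3, -2, 0, -4
d²: 9, 9, 4, 0, 16; Σd² = 38
ρ = 1 − 6·38/(5·24) = 1 − 228/120 = -0.900

-0.900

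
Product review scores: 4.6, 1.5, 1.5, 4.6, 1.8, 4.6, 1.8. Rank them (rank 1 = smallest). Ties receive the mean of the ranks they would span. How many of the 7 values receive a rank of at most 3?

2

Sorted (ascending): 1.5, 1.5, 1.8, 1.8, 4.6, 4.6, 4.6
The 2 values of 1.5 occupy positions 1–2 → average rank (1+2)/2 = 1.5.
The 2 values of 1.8 occupy positions 3–4 → average rank (3+4)/2 = 3.5.
The 3 values of 4.6 occupy positions 5–7 → average rank 6.
Ranks ≤ 3: {1.5, 1.5} → 2 values.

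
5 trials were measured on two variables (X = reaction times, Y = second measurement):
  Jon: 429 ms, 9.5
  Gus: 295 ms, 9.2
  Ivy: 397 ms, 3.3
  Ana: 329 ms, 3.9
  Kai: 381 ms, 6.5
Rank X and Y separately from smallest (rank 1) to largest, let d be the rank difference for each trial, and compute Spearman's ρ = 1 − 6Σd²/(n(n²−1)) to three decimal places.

Ranks of variable 1: 5, 1, 4, 2, 3
Ranks of variable 2: 5, 4, 1, 2, 3
d = r₁ − r₂: 0, -3, 3, 0, 0
d²: 0, 9, 9, 0, 0; Σd² = 18
ρ = 1 − 6·18/(5·24) = 1 − 108/120 = 0.100

0.100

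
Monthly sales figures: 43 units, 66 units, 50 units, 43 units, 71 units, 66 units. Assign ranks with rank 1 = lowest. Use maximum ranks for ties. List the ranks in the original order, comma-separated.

2, 5, 3, 2, 6, 5

Sorted (ascending): 43, 43, 50, 66, 66, 71
The 2 values of 43 occupy positions 1–2 → each gets rank 2.
The 2 values of 66 occupy positions 4–5 → each gets rank 5.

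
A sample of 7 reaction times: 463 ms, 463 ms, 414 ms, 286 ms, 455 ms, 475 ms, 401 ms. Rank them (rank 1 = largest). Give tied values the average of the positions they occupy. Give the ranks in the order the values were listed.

Sorted (descending): 475, 463, 463, 455, 414, 401, 286
The 2 values of 463 occupy positions 2–3 → average rank (2+3)/2 = 2.5.

2.5, 2.5, 5, 7, 4, 1, 6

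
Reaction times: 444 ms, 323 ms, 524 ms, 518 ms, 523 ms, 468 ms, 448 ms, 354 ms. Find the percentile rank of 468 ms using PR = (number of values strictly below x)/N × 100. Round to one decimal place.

N = 8.
Strictly below 468: 4. Equal to 468: 1.
PR = 4/8 × 100 = 50.0

50.0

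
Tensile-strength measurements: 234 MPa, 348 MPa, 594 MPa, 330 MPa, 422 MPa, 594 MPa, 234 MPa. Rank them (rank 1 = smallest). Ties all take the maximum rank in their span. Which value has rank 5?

Sorted (ascending): 234, 234, 330, 348, 422, 594, 594
The 2 values of 234 occupy positions 1–2 → each gets rank 2.
The 2 values of 594 occupy positions 6–7 → each gets rank 7.
Rank 5 → value 422.

422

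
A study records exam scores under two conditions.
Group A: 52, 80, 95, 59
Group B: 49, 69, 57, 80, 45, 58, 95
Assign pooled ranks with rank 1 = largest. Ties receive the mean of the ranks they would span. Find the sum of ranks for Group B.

Sorted (descending): 95, 95, 80, 80, 69, 59, 58, 57, 52, 49, 45
The 2 values of 95 occupy positions 1–2 → average rank (1+2)/2 = 1.5.
The 2 values of 80 occupy positions 3–4 → average rank (3+4)/2 = 3.5.
Group B values → pooled ranks: 49→10, 69→5, 57→8, 80→3.5, 45→11, 58→7, 95→1.5
Rank sum = 10 + 5 + 8 + 3.5 + 11 + 7 + 1.5 = 46

46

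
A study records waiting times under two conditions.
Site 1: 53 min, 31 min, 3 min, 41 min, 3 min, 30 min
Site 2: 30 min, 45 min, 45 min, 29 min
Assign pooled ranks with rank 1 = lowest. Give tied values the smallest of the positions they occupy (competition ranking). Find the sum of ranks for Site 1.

29

Sorted (ascending): 3, 3, 29, 30, 30, 31, 41, 45, 45, 53
The 2 values of 3 occupy positions 1–2 → each gets rank 1.
The 2 values of 30 occupy positions 4–5 → each gets rank 4.
The 2 values of 45 occupy positions 8–9 → each gets rank 8.
Site 1 values → pooled ranks: 53→10, 31→6, 3→1, 41→7, 3→1, 30→4
Rank sum = 10 + 6 + 1 + 7 + 1 + 4 = 29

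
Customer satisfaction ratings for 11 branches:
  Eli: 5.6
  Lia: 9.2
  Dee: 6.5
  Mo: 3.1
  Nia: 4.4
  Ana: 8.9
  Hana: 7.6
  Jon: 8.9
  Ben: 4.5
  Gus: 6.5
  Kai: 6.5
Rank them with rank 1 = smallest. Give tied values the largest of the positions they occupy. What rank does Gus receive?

Sorted (ascending): 3.1, 4.4, 4.5, 5.6, 6.5, 6.5, 6.5, 7.6, 8.9, 8.9, 9.2
The 3 values of 6.5 occupy positions 5–7 → each gets rank 7.
The 2 values of 8.9 occupy positions 9–10 → each gets rank 10.
Gus has value 6.5 → rank 7.

7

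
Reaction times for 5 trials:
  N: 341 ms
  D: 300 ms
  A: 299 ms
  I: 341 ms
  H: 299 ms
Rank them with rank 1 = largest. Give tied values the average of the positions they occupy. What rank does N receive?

Sorted (descending): 341, 341, 300, 299, 299
The 2 values of 341 occupy positions 1–2 → average rank (1+2)/2 = 1.5.
The 2 values of 299 occupy positions 4–5 → average rank (4+5)/2 = 4.5.
N has value 341 ms → rank 1.5.

1.5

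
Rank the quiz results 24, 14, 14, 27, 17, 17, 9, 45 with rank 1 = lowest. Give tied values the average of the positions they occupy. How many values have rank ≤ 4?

3

Sorted (ascending): 9, 14, 14, 17, 17, 24, 27, 45
The 2 values of 14 occupy positions 2–3 → average rank (2+3)/2 = 2.5.
The 2 values of 17 occupy positions 4–5 → average rank (4+5)/2 = 4.5.
Ranks ≤ 4: {1, 2.5, 2.5} → 3 values.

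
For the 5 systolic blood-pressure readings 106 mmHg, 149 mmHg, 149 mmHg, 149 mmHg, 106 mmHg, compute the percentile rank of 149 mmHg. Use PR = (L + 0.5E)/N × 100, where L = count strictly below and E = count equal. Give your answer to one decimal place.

70.0

N = 5.
Strictly below 149: 2. Equal to 149: 3.
PR = (2 + 0.5·3)/5 × 100 = 70.0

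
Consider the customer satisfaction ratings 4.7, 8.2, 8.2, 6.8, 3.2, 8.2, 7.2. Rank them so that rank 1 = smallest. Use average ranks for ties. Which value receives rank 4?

Sorted (ascending): 3.2, 4.7, 6.8, 7.2, 8.2, 8.2, 8.2
The 3 values of 8.2 occupy positions 5–7 → average rank 6.
Rank 4 → value 7.2.

7.2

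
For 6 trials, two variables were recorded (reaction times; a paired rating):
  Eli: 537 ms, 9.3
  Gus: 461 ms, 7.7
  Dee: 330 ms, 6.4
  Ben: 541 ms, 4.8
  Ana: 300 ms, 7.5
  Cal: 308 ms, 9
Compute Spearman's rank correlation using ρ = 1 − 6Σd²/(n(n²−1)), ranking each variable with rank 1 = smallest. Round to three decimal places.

Ranks of variable 1: 5, 4, 3, 6, 1, 2
Ranks of variable 2: 6, 4, 2, 1, 3, 5
d = r₁ − r₂: -1, 0, 1, 5, -2, -3
d²: 1, 0, 1, 25, 4, 9; Σd² = 40
ρ = 1 − 6·40/(6·35) = 1 − 240/210 = -0.143

-0.143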